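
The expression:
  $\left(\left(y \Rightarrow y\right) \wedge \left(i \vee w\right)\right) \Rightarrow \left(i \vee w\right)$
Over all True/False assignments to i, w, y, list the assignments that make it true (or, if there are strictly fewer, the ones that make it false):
is always true.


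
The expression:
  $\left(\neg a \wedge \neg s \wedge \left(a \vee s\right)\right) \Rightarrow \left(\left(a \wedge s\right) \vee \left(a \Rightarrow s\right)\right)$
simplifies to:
$\text{True}$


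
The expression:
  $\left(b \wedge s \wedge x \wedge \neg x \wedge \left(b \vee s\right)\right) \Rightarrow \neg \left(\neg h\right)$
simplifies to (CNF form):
$\text{True}$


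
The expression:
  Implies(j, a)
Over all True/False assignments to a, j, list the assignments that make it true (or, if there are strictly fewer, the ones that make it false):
is false only for:
  a=False, j=True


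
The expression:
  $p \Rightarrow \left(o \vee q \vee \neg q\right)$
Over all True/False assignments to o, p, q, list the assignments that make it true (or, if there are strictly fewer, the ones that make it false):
is always true.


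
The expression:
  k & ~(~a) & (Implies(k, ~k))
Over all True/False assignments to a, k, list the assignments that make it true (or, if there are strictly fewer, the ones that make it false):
is never true.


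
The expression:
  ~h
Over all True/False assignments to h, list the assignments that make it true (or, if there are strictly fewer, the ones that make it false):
is true only for:
  h=False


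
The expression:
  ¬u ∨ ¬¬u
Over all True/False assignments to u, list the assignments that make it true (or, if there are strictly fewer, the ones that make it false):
is always true.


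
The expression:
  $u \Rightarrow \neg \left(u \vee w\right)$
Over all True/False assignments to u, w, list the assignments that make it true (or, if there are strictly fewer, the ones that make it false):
is true only for:
  u=False, w=False;
  u=False, w=True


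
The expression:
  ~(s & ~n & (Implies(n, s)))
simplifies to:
n | ~s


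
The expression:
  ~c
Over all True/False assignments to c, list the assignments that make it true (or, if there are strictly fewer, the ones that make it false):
is true only for:
  c=False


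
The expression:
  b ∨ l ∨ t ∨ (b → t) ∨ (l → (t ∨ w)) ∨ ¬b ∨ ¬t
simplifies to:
True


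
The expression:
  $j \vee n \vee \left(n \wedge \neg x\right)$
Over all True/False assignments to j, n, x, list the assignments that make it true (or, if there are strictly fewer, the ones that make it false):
is false only for:
  j=False, n=False, x=False;
  j=False, n=False, x=True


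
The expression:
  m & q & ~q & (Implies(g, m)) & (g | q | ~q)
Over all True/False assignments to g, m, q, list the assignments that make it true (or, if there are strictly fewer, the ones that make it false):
is never true.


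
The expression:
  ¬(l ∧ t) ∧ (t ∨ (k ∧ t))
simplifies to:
t ∧ ¬l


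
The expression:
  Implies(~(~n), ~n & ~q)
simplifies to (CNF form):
~n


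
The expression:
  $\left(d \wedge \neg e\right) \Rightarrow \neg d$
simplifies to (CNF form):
$e \vee \neg d$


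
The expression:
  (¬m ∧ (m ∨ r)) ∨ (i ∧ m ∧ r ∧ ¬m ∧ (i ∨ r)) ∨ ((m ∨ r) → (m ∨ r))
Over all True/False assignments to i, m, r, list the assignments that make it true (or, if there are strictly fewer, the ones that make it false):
is always true.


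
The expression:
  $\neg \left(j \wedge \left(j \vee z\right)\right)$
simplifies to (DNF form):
$\neg j$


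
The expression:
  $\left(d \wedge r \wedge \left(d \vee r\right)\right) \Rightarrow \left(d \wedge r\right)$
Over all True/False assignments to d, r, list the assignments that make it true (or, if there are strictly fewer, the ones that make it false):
is always true.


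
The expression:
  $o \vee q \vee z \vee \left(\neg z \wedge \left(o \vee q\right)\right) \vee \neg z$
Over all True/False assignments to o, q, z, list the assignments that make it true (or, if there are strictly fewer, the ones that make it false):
is always true.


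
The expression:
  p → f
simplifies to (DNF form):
f ∨ ¬p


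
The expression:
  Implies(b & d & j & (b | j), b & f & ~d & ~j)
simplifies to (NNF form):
~b | ~d | ~j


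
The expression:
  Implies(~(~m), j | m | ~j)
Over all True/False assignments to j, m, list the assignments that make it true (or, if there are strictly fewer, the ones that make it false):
is always true.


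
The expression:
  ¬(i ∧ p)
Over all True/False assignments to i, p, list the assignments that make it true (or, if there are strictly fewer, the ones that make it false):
is false only for:
  i=True, p=True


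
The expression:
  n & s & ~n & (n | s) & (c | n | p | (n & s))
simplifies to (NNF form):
False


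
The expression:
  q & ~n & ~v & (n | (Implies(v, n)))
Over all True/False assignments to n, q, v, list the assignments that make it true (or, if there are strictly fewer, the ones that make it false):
is true only for:
  n=False, q=True, v=False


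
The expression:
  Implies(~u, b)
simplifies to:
b | u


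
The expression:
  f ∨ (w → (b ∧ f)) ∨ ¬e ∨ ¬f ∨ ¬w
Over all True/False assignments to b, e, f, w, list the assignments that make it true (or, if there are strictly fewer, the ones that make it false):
is always true.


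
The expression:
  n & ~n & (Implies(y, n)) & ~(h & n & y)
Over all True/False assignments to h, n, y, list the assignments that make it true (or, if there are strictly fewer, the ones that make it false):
is never true.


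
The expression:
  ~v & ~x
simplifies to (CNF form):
~v & ~x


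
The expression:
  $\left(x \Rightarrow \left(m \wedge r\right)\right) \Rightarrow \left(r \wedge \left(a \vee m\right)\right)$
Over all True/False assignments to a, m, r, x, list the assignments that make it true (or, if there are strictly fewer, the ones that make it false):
is false only for:
  a=False, m=False, r=False, x=False;
  a=False, m=False, r=True, x=False;
  a=False, m=True, r=False, x=False;
  a=True, m=False, r=False, x=False;
  a=True, m=True, r=False, x=False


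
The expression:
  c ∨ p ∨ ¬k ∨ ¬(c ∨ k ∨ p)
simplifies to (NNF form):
c ∨ p ∨ ¬k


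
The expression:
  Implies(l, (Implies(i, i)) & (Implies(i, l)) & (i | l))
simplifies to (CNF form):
True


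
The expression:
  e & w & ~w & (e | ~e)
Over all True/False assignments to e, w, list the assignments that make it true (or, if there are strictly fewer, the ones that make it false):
is never true.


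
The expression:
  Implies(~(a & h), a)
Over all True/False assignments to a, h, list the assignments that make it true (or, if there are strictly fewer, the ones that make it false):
is true only for:
  a=True, h=False;
  a=True, h=True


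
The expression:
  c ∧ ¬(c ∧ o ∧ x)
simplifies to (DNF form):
(c ∧ ¬o) ∨ (c ∧ ¬x)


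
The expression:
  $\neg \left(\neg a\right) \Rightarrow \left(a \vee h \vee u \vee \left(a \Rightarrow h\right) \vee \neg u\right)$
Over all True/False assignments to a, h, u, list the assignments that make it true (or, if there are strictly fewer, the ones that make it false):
is always true.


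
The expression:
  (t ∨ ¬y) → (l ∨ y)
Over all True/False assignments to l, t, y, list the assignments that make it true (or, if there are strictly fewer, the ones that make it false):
is false only for:
  l=False, t=False, y=False;
  l=False, t=True, y=False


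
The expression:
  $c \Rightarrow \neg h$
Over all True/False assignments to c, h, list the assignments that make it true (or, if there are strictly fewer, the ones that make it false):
is false only for:
  c=True, h=True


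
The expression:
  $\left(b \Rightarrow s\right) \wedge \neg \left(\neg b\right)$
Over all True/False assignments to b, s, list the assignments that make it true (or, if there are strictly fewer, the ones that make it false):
is true only for:
  b=True, s=True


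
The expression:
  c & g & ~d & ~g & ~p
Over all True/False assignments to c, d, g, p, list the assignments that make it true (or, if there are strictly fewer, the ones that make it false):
is never true.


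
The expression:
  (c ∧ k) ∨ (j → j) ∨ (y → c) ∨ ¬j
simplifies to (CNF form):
True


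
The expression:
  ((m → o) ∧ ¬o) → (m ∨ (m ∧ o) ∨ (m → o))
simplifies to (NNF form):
True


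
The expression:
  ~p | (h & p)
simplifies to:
h | ~p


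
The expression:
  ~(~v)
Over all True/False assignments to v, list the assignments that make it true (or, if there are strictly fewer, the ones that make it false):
is true only for:
  v=True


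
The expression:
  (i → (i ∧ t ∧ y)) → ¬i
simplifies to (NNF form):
¬i ∨ ¬t ∨ ¬y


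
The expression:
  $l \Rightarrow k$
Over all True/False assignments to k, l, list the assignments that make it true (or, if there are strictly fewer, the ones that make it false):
is false only for:
  k=False, l=True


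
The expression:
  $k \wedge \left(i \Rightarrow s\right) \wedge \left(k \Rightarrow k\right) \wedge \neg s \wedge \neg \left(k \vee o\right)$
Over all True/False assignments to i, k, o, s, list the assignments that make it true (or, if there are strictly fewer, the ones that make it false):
is never true.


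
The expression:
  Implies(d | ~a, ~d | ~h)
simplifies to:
~d | ~h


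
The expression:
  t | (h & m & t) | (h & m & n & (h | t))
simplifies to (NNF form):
t | (h & m & n)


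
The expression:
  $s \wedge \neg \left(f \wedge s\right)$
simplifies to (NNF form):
$s \wedge \neg f$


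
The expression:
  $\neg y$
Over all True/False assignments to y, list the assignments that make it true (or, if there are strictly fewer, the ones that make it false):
is true only for:
  y=False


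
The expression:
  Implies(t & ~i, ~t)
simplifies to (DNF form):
i | ~t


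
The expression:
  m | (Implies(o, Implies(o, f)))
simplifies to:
f | m | ~o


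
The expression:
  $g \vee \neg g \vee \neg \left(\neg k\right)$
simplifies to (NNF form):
$\text{True}$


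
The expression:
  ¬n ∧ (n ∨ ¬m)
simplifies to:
¬m ∧ ¬n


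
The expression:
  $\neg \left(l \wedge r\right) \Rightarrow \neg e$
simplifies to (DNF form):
$\left(l \wedge r\right) \vee \neg e$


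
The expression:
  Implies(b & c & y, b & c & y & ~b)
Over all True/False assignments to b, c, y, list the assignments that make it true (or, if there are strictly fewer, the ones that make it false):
is false only for:
  b=True, c=True, y=True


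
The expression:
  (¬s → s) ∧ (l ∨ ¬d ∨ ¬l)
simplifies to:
s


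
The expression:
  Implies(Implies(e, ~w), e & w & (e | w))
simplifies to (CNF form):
e & w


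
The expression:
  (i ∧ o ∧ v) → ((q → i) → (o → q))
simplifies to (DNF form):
q ∨ ¬i ∨ ¬o ∨ ¬v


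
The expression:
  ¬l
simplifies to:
¬l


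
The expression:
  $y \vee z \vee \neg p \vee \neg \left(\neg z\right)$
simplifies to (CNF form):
$y \vee z \vee \neg p$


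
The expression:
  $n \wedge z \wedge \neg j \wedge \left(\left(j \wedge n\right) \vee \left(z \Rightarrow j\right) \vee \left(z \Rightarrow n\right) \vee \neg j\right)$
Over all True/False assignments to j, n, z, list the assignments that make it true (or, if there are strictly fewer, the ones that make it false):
is true only for:
  j=False, n=True, z=True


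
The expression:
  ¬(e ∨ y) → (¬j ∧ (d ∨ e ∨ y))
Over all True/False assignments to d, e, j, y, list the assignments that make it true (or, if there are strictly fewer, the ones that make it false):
is false only for:
  d=False, e=False, j=False, y=False;
  d=False, e=False, j=True, y=False;
  d=True, e=False, j=True, y=False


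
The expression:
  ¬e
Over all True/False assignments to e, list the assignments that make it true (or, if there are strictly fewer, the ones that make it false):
is true only for:
  e=False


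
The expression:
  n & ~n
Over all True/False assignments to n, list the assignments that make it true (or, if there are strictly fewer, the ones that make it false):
is never true.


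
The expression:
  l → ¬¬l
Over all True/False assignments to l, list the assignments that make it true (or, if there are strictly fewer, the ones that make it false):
is always true.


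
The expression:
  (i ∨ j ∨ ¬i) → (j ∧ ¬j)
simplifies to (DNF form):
False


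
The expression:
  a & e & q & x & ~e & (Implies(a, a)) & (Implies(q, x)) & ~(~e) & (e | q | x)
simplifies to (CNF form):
False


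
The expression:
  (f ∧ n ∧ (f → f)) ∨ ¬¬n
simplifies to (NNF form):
n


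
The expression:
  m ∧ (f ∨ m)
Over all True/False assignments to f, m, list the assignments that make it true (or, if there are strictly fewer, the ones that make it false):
is true only for:
  f=False, m=True;
  f=True, m=True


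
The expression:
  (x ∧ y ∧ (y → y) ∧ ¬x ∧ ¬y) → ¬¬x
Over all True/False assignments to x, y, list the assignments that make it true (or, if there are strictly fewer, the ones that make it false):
is always true.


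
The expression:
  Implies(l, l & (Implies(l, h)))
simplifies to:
h | ~l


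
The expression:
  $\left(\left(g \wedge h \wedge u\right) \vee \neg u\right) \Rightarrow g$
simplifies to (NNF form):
$g \vee u$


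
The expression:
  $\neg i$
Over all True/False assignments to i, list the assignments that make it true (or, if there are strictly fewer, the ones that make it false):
is true only for:
  i=False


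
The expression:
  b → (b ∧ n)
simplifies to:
n ∨ ¬b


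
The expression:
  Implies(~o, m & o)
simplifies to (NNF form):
o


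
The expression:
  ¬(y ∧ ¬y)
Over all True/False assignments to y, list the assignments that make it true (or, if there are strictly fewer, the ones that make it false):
is always true.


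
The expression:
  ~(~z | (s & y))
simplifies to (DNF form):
(z & ~s) | (z & ~y)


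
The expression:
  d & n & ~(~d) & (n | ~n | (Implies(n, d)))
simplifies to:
d & n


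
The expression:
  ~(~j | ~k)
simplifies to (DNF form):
j & k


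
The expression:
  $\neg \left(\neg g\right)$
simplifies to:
$g$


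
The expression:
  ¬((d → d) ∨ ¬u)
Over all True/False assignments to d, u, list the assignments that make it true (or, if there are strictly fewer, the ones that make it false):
is never true.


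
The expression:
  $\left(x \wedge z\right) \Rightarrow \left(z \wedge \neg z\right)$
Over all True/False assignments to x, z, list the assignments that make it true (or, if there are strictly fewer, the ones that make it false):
is false only for:
  x=True, z=True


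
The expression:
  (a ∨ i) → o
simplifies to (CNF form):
(o ∨ ¬a) ∧ (o ∨ ¬i)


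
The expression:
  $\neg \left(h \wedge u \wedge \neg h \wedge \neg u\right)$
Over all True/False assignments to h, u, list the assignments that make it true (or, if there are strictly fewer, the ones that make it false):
is always true.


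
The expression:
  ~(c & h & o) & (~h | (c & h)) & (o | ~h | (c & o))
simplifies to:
~h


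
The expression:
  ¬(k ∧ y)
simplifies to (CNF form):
¬k ∨ ¬y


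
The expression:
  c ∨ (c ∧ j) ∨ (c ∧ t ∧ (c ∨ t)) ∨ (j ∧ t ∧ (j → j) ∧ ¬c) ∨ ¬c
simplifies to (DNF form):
True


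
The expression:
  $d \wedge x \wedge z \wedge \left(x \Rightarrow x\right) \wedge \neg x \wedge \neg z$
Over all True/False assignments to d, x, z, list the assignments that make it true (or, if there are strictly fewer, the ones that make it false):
is never true.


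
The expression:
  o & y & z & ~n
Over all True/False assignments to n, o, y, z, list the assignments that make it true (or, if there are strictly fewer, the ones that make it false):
is true only for:
  n=False, o=True, y=True, z=True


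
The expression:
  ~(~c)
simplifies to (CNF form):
c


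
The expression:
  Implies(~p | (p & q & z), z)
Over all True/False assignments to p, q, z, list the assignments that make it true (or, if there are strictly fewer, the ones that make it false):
is false only for:
  p=False, q=False, z=False;
  p=False, q=True, z=False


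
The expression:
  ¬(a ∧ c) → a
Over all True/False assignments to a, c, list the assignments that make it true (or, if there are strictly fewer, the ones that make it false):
is true only for:
  a=True, c=False;
  a=True, c=True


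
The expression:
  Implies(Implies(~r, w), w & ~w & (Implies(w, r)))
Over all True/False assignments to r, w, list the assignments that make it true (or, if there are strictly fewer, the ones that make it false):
is true only for:
  r=False, w=False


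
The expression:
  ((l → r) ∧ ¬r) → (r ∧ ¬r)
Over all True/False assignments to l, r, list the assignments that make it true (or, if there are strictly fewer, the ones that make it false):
is false only for:
  l=False, r=False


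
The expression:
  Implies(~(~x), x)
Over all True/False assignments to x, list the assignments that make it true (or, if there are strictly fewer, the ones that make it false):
is always true.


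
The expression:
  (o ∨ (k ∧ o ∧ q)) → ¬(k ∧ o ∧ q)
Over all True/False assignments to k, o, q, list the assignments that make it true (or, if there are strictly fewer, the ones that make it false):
is false only for:
  k=True, o=True, q=True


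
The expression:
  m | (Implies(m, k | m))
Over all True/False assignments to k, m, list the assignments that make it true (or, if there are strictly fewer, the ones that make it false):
is always true.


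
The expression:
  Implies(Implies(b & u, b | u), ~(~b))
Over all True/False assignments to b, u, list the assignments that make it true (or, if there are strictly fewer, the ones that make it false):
is true only for:
  b=True, u=False;
  b=True, u=True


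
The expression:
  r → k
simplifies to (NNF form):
k ∨ ¬r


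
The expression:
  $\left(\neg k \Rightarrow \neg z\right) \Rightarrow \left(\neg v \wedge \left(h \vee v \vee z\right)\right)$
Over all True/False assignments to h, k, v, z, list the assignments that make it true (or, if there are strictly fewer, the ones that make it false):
is true only for:
  h=False, k=False, v=False, z=True;
  h=False, k=False, v=True, z=True;
  h=False, k=True, v=False, z=True;
  h=True, k=False, v=False, z=False;
  h=True, k=False, v=False, z=True;
  h=True, k=False, v=True, z=True;
  h=True, k=True, v=False, z=False;
  h=True, k=True, v=False, z=True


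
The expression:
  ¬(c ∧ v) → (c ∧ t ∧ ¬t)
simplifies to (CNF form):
c ∧ v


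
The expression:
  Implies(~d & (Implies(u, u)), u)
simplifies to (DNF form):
d | u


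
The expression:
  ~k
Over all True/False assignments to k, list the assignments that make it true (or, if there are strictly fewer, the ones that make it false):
is true only for:
  k=False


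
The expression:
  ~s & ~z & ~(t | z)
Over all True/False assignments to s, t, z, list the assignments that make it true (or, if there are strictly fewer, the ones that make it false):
is true only for:
  s=False, t=False, z=False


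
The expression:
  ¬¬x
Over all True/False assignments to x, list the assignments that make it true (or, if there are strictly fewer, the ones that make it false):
is true only for:
  x=True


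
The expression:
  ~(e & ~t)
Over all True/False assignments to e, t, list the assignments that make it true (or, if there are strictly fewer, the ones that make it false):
is false only for:
  e=True, t=False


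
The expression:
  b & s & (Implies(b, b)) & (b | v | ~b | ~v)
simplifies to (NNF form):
b & s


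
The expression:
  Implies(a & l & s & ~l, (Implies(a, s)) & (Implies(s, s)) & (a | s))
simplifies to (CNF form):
True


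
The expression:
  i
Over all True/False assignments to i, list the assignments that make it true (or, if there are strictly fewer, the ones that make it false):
is true only for:
  i=True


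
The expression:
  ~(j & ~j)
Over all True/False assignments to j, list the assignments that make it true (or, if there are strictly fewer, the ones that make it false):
is always true.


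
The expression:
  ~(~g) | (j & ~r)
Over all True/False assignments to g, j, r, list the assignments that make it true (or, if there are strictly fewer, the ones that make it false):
is false only for:
  g=False, j=False, r=False;
  g=False, j=False, r=True;
  g=False, j=True, r=True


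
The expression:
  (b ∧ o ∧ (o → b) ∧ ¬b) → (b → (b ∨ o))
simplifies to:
True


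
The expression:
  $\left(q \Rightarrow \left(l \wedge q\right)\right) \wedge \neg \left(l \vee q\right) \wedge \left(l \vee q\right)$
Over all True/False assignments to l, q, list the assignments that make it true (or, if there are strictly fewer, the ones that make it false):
is never true.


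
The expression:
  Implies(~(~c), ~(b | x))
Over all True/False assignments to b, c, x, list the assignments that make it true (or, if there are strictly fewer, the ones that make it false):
is false only for:
  b=False, c=True, x=True;
  b=True, c=True, x=False;
  b=True, c=True, x=True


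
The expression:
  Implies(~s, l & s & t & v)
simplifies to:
s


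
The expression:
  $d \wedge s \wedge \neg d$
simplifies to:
$\text{False}$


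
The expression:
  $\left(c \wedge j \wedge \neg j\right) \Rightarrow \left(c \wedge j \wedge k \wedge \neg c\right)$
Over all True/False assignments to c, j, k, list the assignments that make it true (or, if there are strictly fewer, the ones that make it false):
is always true.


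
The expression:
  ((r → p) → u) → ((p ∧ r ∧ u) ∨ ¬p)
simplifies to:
r ∨ ¬p ∨ ¬u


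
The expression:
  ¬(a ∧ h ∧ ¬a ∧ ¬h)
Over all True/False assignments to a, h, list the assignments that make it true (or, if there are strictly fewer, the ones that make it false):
is always true.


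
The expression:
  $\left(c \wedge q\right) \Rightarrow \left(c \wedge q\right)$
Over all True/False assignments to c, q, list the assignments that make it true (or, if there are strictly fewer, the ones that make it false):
is always true.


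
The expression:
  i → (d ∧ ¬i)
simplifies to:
¬i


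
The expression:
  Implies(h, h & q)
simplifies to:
q | ~h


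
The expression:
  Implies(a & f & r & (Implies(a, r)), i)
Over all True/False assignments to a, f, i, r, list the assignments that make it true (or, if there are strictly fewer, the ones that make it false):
is false only for:
  a=True, f=True, i=False, r=True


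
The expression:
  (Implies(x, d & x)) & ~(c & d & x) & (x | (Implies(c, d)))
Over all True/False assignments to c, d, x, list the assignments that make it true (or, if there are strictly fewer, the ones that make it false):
is true only for:
  c=False, d=False, x=False;
  c=False, d=True, x=False;
  c=False, d=True, x=True;
  c=True, d=True, x=False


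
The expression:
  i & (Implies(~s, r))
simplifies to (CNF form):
i & (r | s)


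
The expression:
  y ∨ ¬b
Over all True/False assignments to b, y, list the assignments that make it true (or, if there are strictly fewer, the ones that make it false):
is false only for:
  b=True, y=False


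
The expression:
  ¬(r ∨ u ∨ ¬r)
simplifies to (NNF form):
False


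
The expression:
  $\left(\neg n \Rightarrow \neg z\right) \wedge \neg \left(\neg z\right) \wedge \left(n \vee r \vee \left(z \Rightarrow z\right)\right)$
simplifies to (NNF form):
$n \wedge z$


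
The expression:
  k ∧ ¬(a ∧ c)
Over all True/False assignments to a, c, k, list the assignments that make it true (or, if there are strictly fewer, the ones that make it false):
is true only for:
  a=False, c=False, k=True;
  a=False, c=True, k=True;
  a=True, c=False, k=True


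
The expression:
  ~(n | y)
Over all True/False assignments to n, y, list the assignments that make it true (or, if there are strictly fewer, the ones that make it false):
is true only for:
  n=False, y=False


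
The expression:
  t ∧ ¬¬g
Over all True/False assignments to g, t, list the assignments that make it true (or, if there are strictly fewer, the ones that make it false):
is true only for:
  g=True, t=True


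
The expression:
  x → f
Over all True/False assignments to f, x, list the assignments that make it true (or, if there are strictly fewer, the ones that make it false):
is false only for:
  f=False, x=True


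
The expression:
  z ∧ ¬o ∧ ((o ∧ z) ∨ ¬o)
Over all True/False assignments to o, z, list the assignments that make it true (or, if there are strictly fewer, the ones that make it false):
is true only for:
  o=False, z=True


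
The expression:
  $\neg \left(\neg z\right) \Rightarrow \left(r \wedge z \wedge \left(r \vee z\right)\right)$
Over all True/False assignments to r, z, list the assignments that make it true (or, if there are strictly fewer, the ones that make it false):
is false only for:
  r=False, z=True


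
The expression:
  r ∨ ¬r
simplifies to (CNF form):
True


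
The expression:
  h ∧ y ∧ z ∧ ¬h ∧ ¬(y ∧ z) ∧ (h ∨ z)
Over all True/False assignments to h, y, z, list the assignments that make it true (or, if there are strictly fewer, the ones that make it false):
is never true.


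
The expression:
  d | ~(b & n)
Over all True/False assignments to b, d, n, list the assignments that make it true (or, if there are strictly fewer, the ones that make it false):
is false only for:
  b=True, d=False, n=True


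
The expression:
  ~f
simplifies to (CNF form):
~f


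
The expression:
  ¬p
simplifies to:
¬p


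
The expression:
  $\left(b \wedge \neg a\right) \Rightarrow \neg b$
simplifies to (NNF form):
$a \vee \neg b$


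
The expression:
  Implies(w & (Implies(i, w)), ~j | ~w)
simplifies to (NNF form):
~j | ~w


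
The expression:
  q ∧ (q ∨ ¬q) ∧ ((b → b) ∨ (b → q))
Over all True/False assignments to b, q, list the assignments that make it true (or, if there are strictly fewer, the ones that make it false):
is true only for:
  b=False, q=True;
  b=True, q=True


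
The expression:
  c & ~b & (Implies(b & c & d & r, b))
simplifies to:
c & ~b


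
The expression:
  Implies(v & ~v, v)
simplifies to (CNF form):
True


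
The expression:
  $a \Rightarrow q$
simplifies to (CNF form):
$q \vee \neg a$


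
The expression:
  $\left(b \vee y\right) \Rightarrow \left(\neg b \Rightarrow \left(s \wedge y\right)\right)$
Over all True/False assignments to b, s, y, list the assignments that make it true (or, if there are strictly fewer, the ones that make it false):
is false only for:
  b=False, s=False, y=True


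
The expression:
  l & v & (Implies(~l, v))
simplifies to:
l & v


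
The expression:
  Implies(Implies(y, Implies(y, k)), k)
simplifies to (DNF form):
k | y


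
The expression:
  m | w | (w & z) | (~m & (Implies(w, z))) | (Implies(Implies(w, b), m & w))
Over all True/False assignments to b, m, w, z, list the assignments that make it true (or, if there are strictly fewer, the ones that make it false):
is always true.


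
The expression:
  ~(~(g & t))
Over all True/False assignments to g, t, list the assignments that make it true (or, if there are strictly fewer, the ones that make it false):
is true only for:
  g=True, t=True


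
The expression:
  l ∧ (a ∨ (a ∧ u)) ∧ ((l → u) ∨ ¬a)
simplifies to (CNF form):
a ∧ l ∧ u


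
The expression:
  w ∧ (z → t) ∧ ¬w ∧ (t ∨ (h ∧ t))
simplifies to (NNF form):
False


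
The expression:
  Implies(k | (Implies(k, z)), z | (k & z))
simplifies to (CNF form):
z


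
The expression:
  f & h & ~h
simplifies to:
False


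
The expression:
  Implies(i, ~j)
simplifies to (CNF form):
~i | ~j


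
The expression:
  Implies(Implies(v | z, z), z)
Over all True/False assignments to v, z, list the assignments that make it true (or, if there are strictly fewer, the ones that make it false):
is false only for:
  v=False, z=False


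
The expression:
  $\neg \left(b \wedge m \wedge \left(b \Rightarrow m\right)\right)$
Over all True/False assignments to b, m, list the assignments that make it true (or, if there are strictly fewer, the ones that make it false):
is false only for:
  b=True, m=True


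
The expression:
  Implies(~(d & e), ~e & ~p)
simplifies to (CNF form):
(d | ~e) & (e | ~p)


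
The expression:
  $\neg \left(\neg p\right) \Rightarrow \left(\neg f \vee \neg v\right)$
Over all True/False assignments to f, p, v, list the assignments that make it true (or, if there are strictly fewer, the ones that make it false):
is false only for:
  f=True, p=True, v=True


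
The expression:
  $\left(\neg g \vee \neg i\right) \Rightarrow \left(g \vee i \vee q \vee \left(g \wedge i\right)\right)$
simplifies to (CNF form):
$g \vee i \vee q$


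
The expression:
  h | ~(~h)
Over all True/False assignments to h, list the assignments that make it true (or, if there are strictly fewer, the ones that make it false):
is true only for:
  h=True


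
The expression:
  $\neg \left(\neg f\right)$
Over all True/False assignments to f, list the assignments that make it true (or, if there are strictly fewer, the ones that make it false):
is true only for:
  f=True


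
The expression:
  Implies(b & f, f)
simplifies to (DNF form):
True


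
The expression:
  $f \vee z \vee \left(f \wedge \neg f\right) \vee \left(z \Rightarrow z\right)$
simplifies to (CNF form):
$\text{True}$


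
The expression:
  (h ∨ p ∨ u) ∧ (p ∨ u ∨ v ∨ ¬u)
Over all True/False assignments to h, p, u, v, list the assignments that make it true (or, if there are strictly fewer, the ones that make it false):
is false only for:
  h=False, p=False, u=False, v=False;
  h=False, p=False, u=False, v=True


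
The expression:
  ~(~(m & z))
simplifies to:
m & z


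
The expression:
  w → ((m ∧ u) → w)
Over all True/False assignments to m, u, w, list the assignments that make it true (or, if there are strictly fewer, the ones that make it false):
is always true.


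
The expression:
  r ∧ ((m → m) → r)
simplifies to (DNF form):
r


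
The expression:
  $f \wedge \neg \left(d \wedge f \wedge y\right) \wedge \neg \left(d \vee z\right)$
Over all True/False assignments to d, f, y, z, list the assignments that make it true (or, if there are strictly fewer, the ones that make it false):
is true only for:
  d=False, f=True, y=False, z=False;
  d=False, f=True, y=True, z=False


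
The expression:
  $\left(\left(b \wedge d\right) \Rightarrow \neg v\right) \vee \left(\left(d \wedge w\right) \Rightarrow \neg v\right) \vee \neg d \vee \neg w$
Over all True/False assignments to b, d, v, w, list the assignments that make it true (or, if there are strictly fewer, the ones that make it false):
is false only for:
  b=True, d=True, v=True, w=True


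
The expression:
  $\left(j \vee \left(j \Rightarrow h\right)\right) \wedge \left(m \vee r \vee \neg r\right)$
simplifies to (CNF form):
$\text{True}$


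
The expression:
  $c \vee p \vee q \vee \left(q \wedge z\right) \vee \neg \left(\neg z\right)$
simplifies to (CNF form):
$c \vee p \vee q \vee z$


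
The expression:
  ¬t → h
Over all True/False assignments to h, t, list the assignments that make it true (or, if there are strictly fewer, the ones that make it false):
is false only for:
  h=False, t=False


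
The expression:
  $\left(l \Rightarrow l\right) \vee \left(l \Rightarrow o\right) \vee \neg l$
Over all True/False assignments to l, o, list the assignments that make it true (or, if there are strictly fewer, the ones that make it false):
is always true.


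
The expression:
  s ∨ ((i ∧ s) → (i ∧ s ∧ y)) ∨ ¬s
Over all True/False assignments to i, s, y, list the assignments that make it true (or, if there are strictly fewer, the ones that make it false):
is always true.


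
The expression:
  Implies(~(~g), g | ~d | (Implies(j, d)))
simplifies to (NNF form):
True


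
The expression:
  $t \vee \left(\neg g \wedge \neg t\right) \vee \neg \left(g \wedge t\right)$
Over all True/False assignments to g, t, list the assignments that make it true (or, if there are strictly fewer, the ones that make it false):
is always true.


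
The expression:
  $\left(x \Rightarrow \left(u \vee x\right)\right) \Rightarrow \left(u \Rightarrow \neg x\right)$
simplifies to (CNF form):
$\neg u \vee \neg x$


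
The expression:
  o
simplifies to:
o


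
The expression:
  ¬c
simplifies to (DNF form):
¬c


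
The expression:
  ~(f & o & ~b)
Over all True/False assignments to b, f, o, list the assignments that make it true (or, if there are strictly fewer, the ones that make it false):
is false only for:
  b=False, f=True, o=True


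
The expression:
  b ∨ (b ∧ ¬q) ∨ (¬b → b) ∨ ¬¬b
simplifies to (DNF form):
b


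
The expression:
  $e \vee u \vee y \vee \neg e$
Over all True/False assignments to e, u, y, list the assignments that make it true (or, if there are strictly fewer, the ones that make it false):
is always true.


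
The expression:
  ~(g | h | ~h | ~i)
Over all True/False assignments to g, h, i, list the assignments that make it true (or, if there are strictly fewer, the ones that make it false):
is never true.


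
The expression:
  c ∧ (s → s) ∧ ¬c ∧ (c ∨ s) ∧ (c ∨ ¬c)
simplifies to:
False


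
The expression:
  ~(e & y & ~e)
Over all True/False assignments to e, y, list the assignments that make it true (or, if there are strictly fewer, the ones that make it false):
is always true.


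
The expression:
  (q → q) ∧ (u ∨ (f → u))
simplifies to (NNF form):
u ∨ ¬f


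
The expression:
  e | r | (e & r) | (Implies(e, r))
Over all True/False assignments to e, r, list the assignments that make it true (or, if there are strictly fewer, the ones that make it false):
is always true.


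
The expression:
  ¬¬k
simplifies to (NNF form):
k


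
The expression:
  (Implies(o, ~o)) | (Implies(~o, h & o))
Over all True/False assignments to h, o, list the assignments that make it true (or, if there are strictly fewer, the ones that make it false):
is always true.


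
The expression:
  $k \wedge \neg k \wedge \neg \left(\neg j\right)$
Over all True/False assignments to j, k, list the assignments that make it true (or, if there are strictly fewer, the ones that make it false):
is never true.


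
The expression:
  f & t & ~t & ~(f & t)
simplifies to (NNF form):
False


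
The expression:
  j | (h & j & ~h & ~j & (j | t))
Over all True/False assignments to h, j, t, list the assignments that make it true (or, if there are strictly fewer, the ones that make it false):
is true only for:
  h=False, j=True, t=False;
  h=False, j=True, t=True;
  h=True, j=True, t=False;
  h=True, j=True, t=True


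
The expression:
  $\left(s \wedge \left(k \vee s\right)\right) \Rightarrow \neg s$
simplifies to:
$\neg s$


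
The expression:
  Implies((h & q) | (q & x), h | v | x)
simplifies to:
True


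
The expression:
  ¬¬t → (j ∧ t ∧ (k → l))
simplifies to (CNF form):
(j ∨ ¬t) ∧ (l ∨ ¬k ∨ ¬t)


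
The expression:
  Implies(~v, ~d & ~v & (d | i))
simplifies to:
v | (i & ~d)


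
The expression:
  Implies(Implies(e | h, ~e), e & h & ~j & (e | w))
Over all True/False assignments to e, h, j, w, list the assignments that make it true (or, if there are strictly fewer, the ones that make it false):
is true only for:
  e=True, h=False, j=False, w=False;
  e=True, h=False, j=False, w=True;
  e=True, h=False, j=True, w=False;
  e=True, h=False, j=True, w=True;
  e=True, h=True, j=False, w=False;
  e=True, h=True, j=False, w=True;
  e=True, h=True, j=True, w=False;
  e=True, h=True, j=True, w=True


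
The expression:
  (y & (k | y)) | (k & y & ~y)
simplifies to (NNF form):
y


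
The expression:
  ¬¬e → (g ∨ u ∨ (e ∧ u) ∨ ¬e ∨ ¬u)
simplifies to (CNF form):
True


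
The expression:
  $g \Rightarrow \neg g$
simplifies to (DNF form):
$\neg g$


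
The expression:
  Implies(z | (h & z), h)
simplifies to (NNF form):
h | ~z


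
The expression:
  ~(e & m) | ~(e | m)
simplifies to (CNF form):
~e | ~m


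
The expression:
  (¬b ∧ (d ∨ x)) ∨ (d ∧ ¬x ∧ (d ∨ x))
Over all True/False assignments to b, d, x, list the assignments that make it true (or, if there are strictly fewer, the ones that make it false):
is true only for:
  b=False, d=False, x=True;
  b=False, d=True, x=False;
  b=False, d=True, x=True;
  b=True, d=True, x=False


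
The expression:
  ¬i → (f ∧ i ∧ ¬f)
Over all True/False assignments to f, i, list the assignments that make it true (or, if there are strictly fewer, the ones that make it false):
is true only for:
  f=False, i=True;
  f=True, i=True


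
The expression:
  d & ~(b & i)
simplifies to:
d & (~b | ~i)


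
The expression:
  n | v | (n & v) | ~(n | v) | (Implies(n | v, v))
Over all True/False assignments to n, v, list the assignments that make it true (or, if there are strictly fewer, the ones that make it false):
is always true.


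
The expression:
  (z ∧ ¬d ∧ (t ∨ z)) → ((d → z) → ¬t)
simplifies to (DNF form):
d ∨ ¬t ∨ ¬z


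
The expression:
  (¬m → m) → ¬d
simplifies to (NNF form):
¬d ∨ ¬m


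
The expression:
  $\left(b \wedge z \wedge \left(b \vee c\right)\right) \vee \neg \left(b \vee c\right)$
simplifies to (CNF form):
$\left(b \vee \neg c\right) \wedge \left(z \vee \neg b\right)$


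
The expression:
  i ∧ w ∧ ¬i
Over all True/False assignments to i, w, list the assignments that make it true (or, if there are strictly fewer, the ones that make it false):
is never true.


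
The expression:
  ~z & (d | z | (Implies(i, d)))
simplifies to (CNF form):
~z & (d | ~i)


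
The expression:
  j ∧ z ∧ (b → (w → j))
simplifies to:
j ∧ z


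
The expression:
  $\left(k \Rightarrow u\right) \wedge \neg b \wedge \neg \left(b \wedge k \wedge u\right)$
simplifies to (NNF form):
$\neg b \wedge \left(u \vee \neg k\right)$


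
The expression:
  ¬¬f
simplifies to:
f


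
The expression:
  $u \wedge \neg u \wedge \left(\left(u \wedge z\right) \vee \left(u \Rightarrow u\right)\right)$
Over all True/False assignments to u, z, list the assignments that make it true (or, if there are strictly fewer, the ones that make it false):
is never true.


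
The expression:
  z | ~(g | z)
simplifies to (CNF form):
z | ~g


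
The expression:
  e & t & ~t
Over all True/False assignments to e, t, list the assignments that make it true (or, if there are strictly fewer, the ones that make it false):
is never true.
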